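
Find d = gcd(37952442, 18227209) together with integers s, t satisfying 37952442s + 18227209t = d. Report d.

11

Repeated division:
37952442 = 2·18227209 + 1498024
18227209 = 12·1498024 + 250921
1498024 = 5·250921 + 243419
250921 = 1·243419 + 7502
243419 = 32·7502 + 3355
7502 = 2·3355 + 792
3355 = 4·792 + 187
792 = 4·187 + 44
187 = 4·44 + 11
44 = 4·11 + 0
gcd(37952442, 18227209) = 11.
Working backward:
11 = 187 − 4·44
11 = −4·792 + 17·187
11 = 17·3355 − 72·792
11 = −72·7502 + 161·3355
11 = 161·243419 − 5224·7502
11 = −5224·250921 + 5385·243419
11 = 5385·1498024 − 32149·250921
11 = −32149·18227209 + 391173·1498024
11 = 391173·37952442 − 814495·18227209
So 11 = (391173)·37952442 + (-814495)·18227209.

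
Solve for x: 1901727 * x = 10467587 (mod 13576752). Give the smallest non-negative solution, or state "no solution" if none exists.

no solution

gcd(1901727, 13576752):
13576752 = 7×1901727 + 264663
1901727 = 7×264663 + 49086
264663 = 5×49086 + 19233
49086 = 2×19233 + 10620
19233 = 1×10620 + 8613
10620 = 1×8613 + 2007
8613 = 4×2007 + 585
2007 = 3×585 + 252
585 = 2×252 + 81
252 = 3×81 + 9
81 = 9×9 + 0
gcd = 9, but 9 ∤ 10467587, so the congruence has no solution.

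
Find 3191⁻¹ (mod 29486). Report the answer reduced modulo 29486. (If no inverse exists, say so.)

gcd(29486, 3191) by repeated division:
29486 = 9*3191 + 767
3191 = 4*767 + 123
767 = 6*123 + 29
123 = 4*29 + 7
29 = 4*7 + 1
7 = 7*1 + 0
gcd = 1, so the inverse exists. Back-substitute:
1 = 29 − 4·7
1 = −4·123 + 17·29
1 = 17·767 − 106·123
1 = −106·3191 + 441·767
1 = 441·29486 − 4075·3191
So 3191·(-4075) ≡ 1 (mod 29486), and -4075 ≡ 25411 (mod 29486).

25411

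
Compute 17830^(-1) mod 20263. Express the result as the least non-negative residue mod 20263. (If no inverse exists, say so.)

Run Euclid on (20263, 17830):
20263 = 1*17830 + 2433
17830 = 7*2433 + 799
2433 = 3*799 + 36
799 = 22*36 + 7
36 = 5*7 + 1
7 = 7*1 + 0
gcd = 1, so the inverse exists. Back-substitute:
1 = 36 − 5·7
1 = −5·799 + 111·36
1 = 111·2433 − 338·799
1 = −338·17830 + 2477·2433
1 = 2477·20263 − 2815·17830
Hence 17830⁻¹ ≡ -2815 ≡ 17448 (mod 20263).

17448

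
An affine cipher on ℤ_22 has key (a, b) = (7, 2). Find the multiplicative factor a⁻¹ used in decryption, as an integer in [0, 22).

gcd(22, 7) by repeated division:
22 = 3*7 + 1
7 = 7*1 + 0
gcd = 1, so the inverse exists. Back-substitute:
1 = 22 − 3·7
So 7·(-3) ≡ 1 (mod 22), and -3 ≡ 19 (mod 22).

19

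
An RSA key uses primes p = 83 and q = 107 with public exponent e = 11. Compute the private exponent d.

3951

φ(n) = (p−1)(q−1) = 82·106 = 8692.
Need d with 11·d ≡ 1 (mod 8692). Apply the extended Euclidean algorithm:
8692 = 790×11 + 2
11 = 5×2 + 1
2 = 2×1 + 0
Back-substitute:
1 = 11 − 5·2
1 = −5·8692 + 3951·11
So 11·3951 ≡ 1 (mod 8692), hence d = 3951.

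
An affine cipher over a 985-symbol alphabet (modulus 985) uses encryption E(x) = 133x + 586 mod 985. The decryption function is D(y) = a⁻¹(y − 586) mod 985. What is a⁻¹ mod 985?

237

Run Euclid on (985, 133):
985 = 7*133 + 54
133 = 2*54 + 25
54 = 2*25 + 4
25 = 6*4 + 1
4 = 4*1 + 0
Since gcd(133, 985) = 1, back-substitute to write 1 as a combination:
1 = 25 − 6·4
1 = −6·54 + 13·25
1 = 13·133 − 32·54
1 = −32·985 + 237·133
So 133·237 ≡ 1 (mod 985).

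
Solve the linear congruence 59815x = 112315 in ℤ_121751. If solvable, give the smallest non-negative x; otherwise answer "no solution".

First find gcd(59815, 121751):
121751 = 2×59815 + 2121
59815 = 28×2121 + 427
2121 = 4×427 + 413
427 = 1×413 + 14
413 = 29×14 + 7
14 = 2×7 + 0
gcd = 7 and 7 | 112315, so solutions exist. Divide through by 7: 8545x ≡ 16045 (mod 17393).
Now find 8545⁻¹ mod 17393:
17393 = 2×8545 + 303
8545 = 28×303 + 61
303 = 4×61 + 59
61 = 1×59 + 2
59 = 29×2 + 1
2 = 2×1 + 0
Back-substitute:
1 = 59 − 29·2
1 = −29·61 + 30·59
1 = 30·303 − 149·61
1 = −149·8545 + 4202·303
1 = 4202·17393 − 8553·8545
So 8545·(-8553) ≡ 1 (mod 17393), i.e. 8545⁻¹ ≡ 8840.
Then x ≡ 8840·16045 ≡ 15278 (mod 17393); the smallest non-negative solution is x = 15278.

15278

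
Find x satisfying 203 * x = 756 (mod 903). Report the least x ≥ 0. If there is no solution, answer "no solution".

66

First find gcd(203, 903):
903 = 4*203 + 91
203 = 2*91 + 21
91 = 4*21 + 7
21 = 3*7 + 0
gcd = 7 and 7 | 756, so solutions exist. Divide through by 7: 29x ≡ 108 (mod 129).
Now find 29⁻¹ mod 129:
129 = 4*29 + 13
29 = 2*13 + 3
13 = 4*3 + 1
3 = 3*1 + 0
Back-substitute:
1 = 13 − 4·3
1 = −4·29 + 9·13
1 = 9·129 − 40·29
So 29·(-40) ≡ 1 (mod 129), i.e. 29⁻¹ ≡ 89.
Then x ≡ 89·108 ≡ 66 (mod 129); the smallest non-negative solution is x = 66.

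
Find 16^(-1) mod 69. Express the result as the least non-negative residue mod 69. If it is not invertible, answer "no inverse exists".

Extended Euclidean algorithm:
69 = 4×16 + 5
16 = 3×5 + 1
5 = 5×1 + 0
gcd = 1, so the inverse exists. Back-substitute:
1 = 16 − 3·5
1 = −3·69 + 13·16
So 16·13 ≡ 1 (mod 69).

13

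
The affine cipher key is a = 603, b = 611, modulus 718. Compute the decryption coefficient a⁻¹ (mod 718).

231

Extended Euclidean algorithm:
718 = 1·603 + 115
603 = 5·115 + 28
115 = 4·28 + 3
28 = 9·3 + 1
3 = 3·1 + 0
Since gcd(603, 718) = 1, back-substitute to write 1 as a combination:
1 = 28 − 9·3
1 = −9·115 + 37·28
1 = 37·603 − 194·115
1 = −194·718 + 231·603
So 603·231 ≡ 1 (mod 718).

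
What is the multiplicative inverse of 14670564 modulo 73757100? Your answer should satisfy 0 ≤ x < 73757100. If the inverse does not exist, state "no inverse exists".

Euclidean algorithm on 73757100, 14670564:
73757100 = 5×14670564 + 404280
14670564 = 36×404280 + 116484
404280 = 3×116484 + 54828
116484 = 2×54828 + 6828
54828 = 8×6828 + 204
6828 = 33×204 + 96
204 = 2×96 + 12
96 = 8×12 + 0
The gcd is 12, not 1, hence no inverse exists.

no inverse exists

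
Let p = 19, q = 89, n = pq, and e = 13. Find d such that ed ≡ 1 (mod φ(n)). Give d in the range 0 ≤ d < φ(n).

φ(n) = (p−1)(q−1) = 18·88 = 1584.
Need d with 13·d ≡ 1 (mod 1584). Apply the extended Euclidean algorithm:
1584 = 121×13 + 11
13 = 1×11 + 2
11 = 5×2 + 1
2 = 2×1 + 0
Back-substitute:
1 = 11 − 5·2
1 = −5·13 + 6·11
1 = 6·1584 − 731·13
So 13·(-731) ≡ 1 (mod 1584), hence d ≡ -731 ≡ 853 (mod 1584).

853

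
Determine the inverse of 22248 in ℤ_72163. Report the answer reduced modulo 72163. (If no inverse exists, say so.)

69766

Extended Euclidean algorithm:
72163 = 3×22248 + 5419
22248 = 4×5419 + 572
5419 = 9×572 + 271
572 = 2×271 + 30
271 = 9×30 + 1
30 = 30×1 + 0
gcd = 1, so the inverse exists. Back-substitute:
1 = 271 − 9·30
1 = −9·572 + 19·271
1 = 19·5419 − 180·572
1 = −180·22248 + 739·5419
1 = 739·72163 − 2397·22248
Thus 22248·(-2397) ≡ 1 (mod 72163); reducing, -2397 mod 72163 = 69766.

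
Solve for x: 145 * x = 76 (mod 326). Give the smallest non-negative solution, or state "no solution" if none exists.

First find gcd(145, 326):
326 = 2·145 + 36
145 = 4·36 + 1
36 = 36·1 + 0
gcd = 1, so a unique solution mod 326 exists.
Back-substitute for the Bézout coefficients:
1 = 145 − 4·36
1 = −4·326 + 9·145
So 145·(9) ≡ 1 (mod 326), giving 145⁻¹ ≡ 9.
x ≡ 145⁻¹·76 ≡ 9·76 ≡ 32 (mod 326).

32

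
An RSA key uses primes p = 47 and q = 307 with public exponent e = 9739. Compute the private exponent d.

12979

φ(n) = (p−1)(q−1) = 46·306 = 14076.
Need d with 9739·d ≡ 1 (mod 14076). Apply the extended Euclidean algorithm:
14076 = 1·9739 + 4337
9739 = 2·4337 + 1065
4337 = 4·1065 + 77
1065 = 13·77 + 64
77 = 1·64 + 13
64 = 4·13 + 12
13 = 1·12 + 1
12 = 12·1 + 0
Back-substitute:
1 = 13 − 12
1 = −64 + 5·13
1 = 5·77 − 6·64
1 = −6·1065 + 83·77
1 = 83·4337 − 338·1065
1 = −338·9739 + 759·4337
1 = 759·14076 − 1097·9739
So 9739·(-1097) ≡ 1 (mod 14076), hence d ≡ -1097 ≡ 12979 (mod 14076).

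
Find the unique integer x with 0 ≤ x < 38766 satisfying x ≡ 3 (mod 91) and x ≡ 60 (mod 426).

30306

Write x = 3 + 91·k. Then 91·k ≡ 60 − 3 ≡ 57 (mod 426).
Need 91⁻¹ mod 426. Extended Euclid on (426, 91):
426 = 4·91 + 62
91 = 1·62 + 29
62 = 2·29 + 4
29 = 7·4 + 1
4 = 4·1 + 0
Back-substitute:
1 = 29 − 7·4
1 = −7·62 + 15·29
1 = 15·91 − 22·62
1 = −22·426 + 103·91
91⁻¹ ≡ 103 (mod 426), so k ≡ 103·57 ≡ 333 (mod 426).
x = 3 + 91·333 = 30306.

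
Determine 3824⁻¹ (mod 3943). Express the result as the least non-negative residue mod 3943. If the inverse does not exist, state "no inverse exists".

Extended Euclidean algorithm:
3943 = 1×3824 + 119
3824 = 32×119 + 16
119 = 7×16 + 7
16 = 2×7 + 2
7 = 3×2 + 1
2 = 2×1 + 0
gcd = 1, so the inverse exists. Back-substitute:
1 = 7 − 3·2
1 = −3·16 + 7·7
1 = 7·119 − 52·16
1 = −52·3824 + 1671·119
1 = 1671·3943 − 1723·3824
Thus 3824·(-1723) ≡ 1 (mod 3943); reducing, -1723 mod 3943 = 2220.

2220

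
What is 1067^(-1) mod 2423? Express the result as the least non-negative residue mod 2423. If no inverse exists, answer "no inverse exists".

2314

Extended Euclidean algorithm:
2423 = 2*1067 + 289
1067 = 3*289 + 200
289 = 1*200 + 89
200 = 2*89 + 22
89 = 4*22 + 1
22 = 22*1 + 0
gcd = 1, so the inverse exists. Back-substitute:
1 = 89 − 4·22
1 = −4·200 + 9·89
1 = 9·289 − 13·200
1 = −13·1067 + 48·289
1 = 48·2423 − 109·1067
So 1067·(-109) ≡ 1 (mod 2423), and -109 ≡ 2314 (mod 2423).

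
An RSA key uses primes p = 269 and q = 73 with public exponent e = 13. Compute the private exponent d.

4453

φ(n) = (p−1)(q−1) = 268·72 = 19296.
Need d with 13·d ≡ 1 (mod 19296). Apply the extended Euclidean algorithm:
19296 = 1484×13 + 4
13 = 3×4 + 1
4 = 4×1 + 0
Back-substitute:
1 = 13 − 3·4
1 = −3·19296 + 4453·13
So 13·4453 ≡ 1 (mod 19296), hence d = 4453.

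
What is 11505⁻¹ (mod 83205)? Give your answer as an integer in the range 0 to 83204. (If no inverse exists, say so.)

Euclidean algorithm on 83205, 11505:
83205 = 7·11505 + 2670
11505 = 4·2670 + 825
2670 = 3·825 + 195
825 = 4·195 + 45
195 = 4·45 + 15
45 = 3·15 + 0
The gcd is 15, not 1, hence no inverse exists.

no inverse exists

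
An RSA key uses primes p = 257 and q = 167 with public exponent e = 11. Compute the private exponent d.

27043

φ(n) = (p−1)(q−1) = 256·166 = 42496.
Need d with 11·d ≡ 1 (mod 42496). Apply the extended Euclidean algorithm:
42496 = 3863*11 + 3
11 = 3*3 + 2
3 = 1*2 + 1
2 = 2*1 + 0
Back-substitute:
1 = 3 − 2
1 = −11 + 4·3
1 = 4·42496 − 15453·11
So 11·(-15453) ≡ 1 (mod 42496), hence d ≡ -15453 ≡ 27043 (mod 42496).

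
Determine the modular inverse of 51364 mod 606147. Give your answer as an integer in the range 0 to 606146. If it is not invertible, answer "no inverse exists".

510193

Run Euclid on (606147, 51364):
606147 = 11×51364 + 41143
51364 = 1×41143 + 10221
41143 = 4×10221 + 259
10221 = 39×259 + 120
259 = 2×120 + 19
120 = 6×19 + 6
19 = 3×6 + 1
6 = 6×1 + 0
The gcd is 1. Working backward:
1 = 19 − 3·6
1 = −3·120 + 19·19
1 = 19·259 − 41·120
1 = −41·10221 + 1618·259
1 = 1618·41143 − 6513·10221
1 = −6513·51364 + 8131·41143
1 = 8131·606147 − 95954·51364
So 51364·(-95954) ≡ 1 (mod 606147), and -95954 ≡ 510193 (mod 606147).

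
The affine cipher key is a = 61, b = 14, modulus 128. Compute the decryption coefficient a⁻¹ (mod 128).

Apply the Euclidean algorithm to 128 and 61:
128 = 2*61 + 6
61 = 10*6 + 1
6 = 6*1 + 0
gcd = 1, so the inverse exists. Back-substitute:
1 = 61 − 10·6
1 = −10·128 + 21·61
So 61·21 ≡ 1 (mod 128).

21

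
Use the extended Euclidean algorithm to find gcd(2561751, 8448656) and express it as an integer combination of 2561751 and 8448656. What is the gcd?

1

Apply Euclid's algorithm to 8448656 and 2561751:
8448656 = 3×2561751 + 763403
2561751 = 3×763403 + 271542
763403 = 2×271542 + 220319
271542 = 1×220319 + 51223
220319 = 4×51223 + 15427
51223 = 3×15427 + 4942
15427 = 3×4942 + 601
4942 = 8×601 + 134
601 = 4×134 + 65
134 = 2×65 + 4
65 = 16×4 + 1
4 = 4×1 + 0
gcd(2561751, 8448656) = 1.
Back-substituting:
1 = 65 − 16·4
1 = −16·134 + 33·65
1 = 33·601 − 148·134
1 = −148·4942 + 1217·601
1 = 1217·15427 − 3799·4942
1 = −3799·51223 + 12614·15427
1 = 12614·220319 − 54255·51223
1 = −54255·271542 + 66869·220319
1 = 66869·763403 − 187993·271542
1 = −187993·2561751 + 630848·763403
1 = 630848·8448656 − 2080537·2561751
So 1 = (630848)·8448656 + (-2080537)·2561751.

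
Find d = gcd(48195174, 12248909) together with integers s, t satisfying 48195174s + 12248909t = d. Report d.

Euclidean algorithm:
48195174 = 3·12248909 + 11448447
12248909 = 1·11448447 + 800462
11448447 = 14·800462 + 241979
800462 = 3·241979 + 74525
241979 = 3·74525 + 18404
74525 = 4·18404 + 909
18404 = 20·909 + 224
909 = 4·224 + 13
224 = 17·13 + 3
13 = 4·3 + 1
3 = 3·1 + 0
gcd(48195174, 12248909) = 1.
Back-substituting:
1 = 13 − 4·3
1 = −4·224 + 69·13
1 = 69·909 − 280·224
1 = −280·18404 + 5669·909
1 = 5669·74525 − 22956·18404
1 = −22956·241979 + 74537·74525
1 = 74537·800462 − 246567·241979
1 = −246567·11448447 + 3526475·800462
1 = 3526475·12248909 − 3773042·11448447
1 = −3773042·48195174 + 14845601·12248909
So 1 = (-3773042)·48195174 + (14845601)·12248909.

1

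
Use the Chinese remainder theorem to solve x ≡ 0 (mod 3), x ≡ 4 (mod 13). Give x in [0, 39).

Write x = 0 + 3·k. Then 3·k ≡ 4 − 0 ≡ 4 (mod 13).
Need 3⁻¹ mod 13. Extended Euclid on (13, 3):
13 = 4×3 + 1
3 = 3×1 + 0
Back-substitute:
1 = 13 − 4·3
3⁻¹ ≡ 9 (mod 13), so k ≡ 9·4 ≡ 10 (mod 13).
x = 0 + 3·10 = 30.

30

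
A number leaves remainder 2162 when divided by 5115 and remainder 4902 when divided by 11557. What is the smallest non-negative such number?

33346847

Write x = 2162 + 5115·k. Then 5115·k ≡ 4902 − 2162 ≡ 2740 (mod 11557).
Need 5115⁻¹ mod 11557. Extended Euclid on (11557, 5115):
11557 = 2·5115 + 1327
5115 = 3·1327 + 1134
1327 = 1·1134 + 193
1134 = 5·193 + 169
193 = 1·169 + 24
169 = 7·24 + 1
24 = 24·1 + 0
Back-substitute:
1 = 169 − 7·24
1 = −7·193 + 8·169
1 = 8·1134 − 47·193
1 = −47·1327 + 55·1134
1 = 55·5115 − 212·1327
1 = −212·11557 + 479·5115
5115⁻¹ ≡ 479 (mod 11557), so k ≡ 479·2740 ≡ 6519 (mod 11557).
x = 2162 + 5115·6519 = 33346847.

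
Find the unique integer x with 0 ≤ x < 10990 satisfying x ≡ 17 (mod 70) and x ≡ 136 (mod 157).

10027

Write x = 17 + 70·k. Then 70·k ≡ 136 − 17 ≡ 119 (mod 157).
Need 70⁻¹ mod 157. Extended Euclid on (157, 70):
157 = 2·70 + 17
70 = 4·17 + 2
17 = 8·2 + 1
2 = 2·1 + 0
Back-substitute:
1 = 17 − 8·2
1 = −8·70 + 33·17
1 = 33·157 − 74·70
70⁻¹ ≡ 83 (mod 157), so k ≡ 83·119 ≡ 143 (mod 157).
x = 17 + 70·143 = 10027.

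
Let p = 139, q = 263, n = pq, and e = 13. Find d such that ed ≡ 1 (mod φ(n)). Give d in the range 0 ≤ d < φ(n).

φ(n) = (p−1)(q−1) = 138·262 = 36156.
Need d with 13·d ≡ 1 (mod 36156). Apply the extended Euclidean algorithm:
36156 = 2781*13 + 3
13 = 4*3 + 1
3 = 3*1 + 0
Back-substitute:
1 = 13 − 4·3
1 = −4·36156 + 11125·13
So 13·11125 ≡ 1 (mod 36156), hence d = 11125.

11125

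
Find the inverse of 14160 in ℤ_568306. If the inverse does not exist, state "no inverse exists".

Compute gcd(14160, 568306):
568306 = 40×14160 + 1906
14160 = 7×1906 + 818
1906 = 2×818 + 270
818 = 3×270 + 8
270 = 33×8 + 6
8 = 1×6 + 2
6 = 3×2 + 0
The gcd is 2, not 1, hence no inverse exists.

no inverse exists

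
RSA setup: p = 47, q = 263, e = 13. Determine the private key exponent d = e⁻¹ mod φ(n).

11125

φ(n) = (p−1)(q−1) = 46·262 = 12052.
Need d with 13·d ≡ 1 (mod 12052). Apply the extended Euclidean algorithm:
12052 = 927·13 + 1
13 = 13·1 + 0
Back-substitute:
1 = 12052 − 927·13
So 13·(-927) ≡ 1 (mod 12052), hence d ≡ -927 ≡ 11125 (mod 12052).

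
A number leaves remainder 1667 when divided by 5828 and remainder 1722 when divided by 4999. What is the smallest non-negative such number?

Write x = 1667 + 5828·k. Then 5828·k ≡ 1722 − 1667 ≡ 55 (mod 4999).
Need 5828⁻¹ mod 4999. Extended Euclid on (4999, 829):
4999 = 6·829 + 25
829 = 33·25 + 4
25 = 6·4 + 1
4 = 4·1 + 0
Back-substitute:
1 = 25 − 6·4
1 = −6·829 + 199·25
1 = 199·4999 − 1200·829
5828⁻¹ ≡ 3799 (mod 4999), so k ≡ 3799·55 ≡ 3986 (mod 4999).
x = 1667 + 5828·3986 = 23232075.

23232075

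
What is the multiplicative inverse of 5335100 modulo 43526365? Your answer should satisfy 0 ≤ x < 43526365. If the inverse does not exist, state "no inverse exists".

no inverse exists

Compute gcd(5335100, 43526365):
43526365 = 8×5335100 + 845565
5335100 = 6×845565 + 261710
845565 = 3×261710 + 60435
261710 = 4×60435 + 19970
60435 = 3×19970 + 525
19970 = 38×525 + 20
525 = 26×20 + 5
20 = 4×5 + 0
Since gcd = 5 > 1, 5335100 is not a unit mod 43526365.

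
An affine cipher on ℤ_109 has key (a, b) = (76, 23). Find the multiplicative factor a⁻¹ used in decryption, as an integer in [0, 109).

33

gcd(109, 76) by repeated division:
109 = 1·76 + 33
76 = 2·33 + 10
33 = 3·10 + 3
10 = 3·3 + 1
3 = 3·1 + 0
The gcd is 1. Working backward:
1 = 10 − 3·3
1 = −3·33 + 10·10
1 = 10·76 − 23·33
1 = −23·109 + 33·76
So 76·33 ≡ 1 (mod 109).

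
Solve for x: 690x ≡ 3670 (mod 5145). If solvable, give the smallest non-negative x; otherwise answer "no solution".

no solution

gcd(690, 5145):
5145 = 7*690 + 315
690 = 2*315 + 60
315 = 5*60 + 15
60 = 4*15 + 0
gcd = 15, but 15 ∤ 3670, so the congruence has no solution.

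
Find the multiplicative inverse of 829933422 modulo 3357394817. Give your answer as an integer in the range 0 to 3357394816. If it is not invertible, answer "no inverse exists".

1863525501

Run Euclid on (3357394817, 829933422):
3357394817 = 4×829933422 + 37661129
829933422 = 22×37661129 + 1388584
37661129 = 27×1388584 + 169361
1388584 = 8×169361 + 33696
169361 = 5×33696 + 881
33696 = 38×881 + 218
881 = 4×218 + 9
218 = 24×9 + 2
9 = 4×2 + 1
2 = 2×1 + 0
Since gcd(829933422, 3357394817) = 1, back-substitute to write 1 as a combination:
1 = 9 − 4·2
1 = −4·218 + 97·9
1 = 97·881 − 392·218
1 = −392·33696 + 14993·881
1 = 14993·169361 − 75357·33696
1 = −75357·1388584 + 617849·169361
1 = 617849·37661129 − 16757280·1388584
1 = −16757280·829933422 + 369278009·37661129
1 = 369278009·3357394817 − 1493869316·829933422
So 829933422·(-1493869316) ≡ 1 (mod 3357394817), and -1493869316 ≡ 1863525501 (mod 3357394817).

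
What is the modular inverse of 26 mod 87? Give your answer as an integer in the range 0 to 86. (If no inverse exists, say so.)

77

Extended Euclidean algorithm:
87 = 3·26 + 9
26 = 2·9 + 8
9 = 1·8 + 1
8 = 8·1 + 0
Since gcd(26, 87) = 1, back-substitute to write 1 as a combination:
1 = 9 − 8
1 = −26 + 3·9
1 = 3·87 − 10·26
So 26·(-10) ≡ 1 (mod 87), and -10 ≡ 77 (mod 87).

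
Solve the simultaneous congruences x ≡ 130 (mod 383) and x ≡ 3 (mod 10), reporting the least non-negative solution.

513

Write x = 130 + 383·k. Then 383·k ≡ 3 − 130 ≡ 3 (mod 10).
Need 383⁻¹ mod 10. Extended Euclid on (10, 3):
10 = 3×3 + 1
3 = 3×1 + 0
Back-substitute:
1 = 10 − 3·3
383⁻¹ ≡ 7 (mod 10), so k ≡ 7·3 ≡ 1 (mod 10).
x = 130 + 383·1 = 513.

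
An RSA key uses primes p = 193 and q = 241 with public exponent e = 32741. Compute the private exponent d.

23021

φ(n) = (p−1)(q−1) = 192·240 = 46080.
Need d with 32741·d ≡ 1 (mod 46080). Apply the extended Euclidean algorithm:
46080 = 1×32741 + 13339
32741 = 2×13339 + 6063
13339 = 2×6063 + 1213
6063 = 4×1213 + 1211
1213 = 1×1211 + 2
1211 = 605×2 + 1
2 = 2×1 + 0
Back-substitute:
1 = 1211 − 605·2
1 = −605·1213 + 606·1211
1 = 606·6063 − 3029·1213
1 = −3029·13339 + 6664·6063
1 = 6664·32741 − 16357·13339
1 = −16357·46080 + 23021·32741
So 32741·23021 ≡ 1 (mod 46080), hence d = 23021.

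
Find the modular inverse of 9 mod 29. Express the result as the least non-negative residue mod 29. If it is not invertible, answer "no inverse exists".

gcd(29, 9) by repeated division:
29 = 3*9 + 2
9 = 4*2 + 1
2 = 2*1 + 0
Since gcd(9, 29) = 1, back-substitute to write 1 as a combination:
1 = 9 − 4·2
1 = −4·29 + 13·9
So 9·13 ≡ 1 (mod 29).

13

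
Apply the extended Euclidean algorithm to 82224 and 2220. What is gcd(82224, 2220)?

Repeated division:
82224 = 37*2220 + 84
2220 = 26*84 + 36
84 = 2*36 + 12
36 = 3*12 + 0
gcd(82224, 2220) = 12.
Working backward:
12 = 84 − 2·36
12 = −2·2220 + 53·84
12 = 53·82224 − 1963·2220
So 12 = (53)·82224 + (-1963)·2220.

12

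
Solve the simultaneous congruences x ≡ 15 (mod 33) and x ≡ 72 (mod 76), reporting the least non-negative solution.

1896

Write x = 15 + 33·k. Then 33·k ≡ 72 − 15 ≡ 57 (mod 76).
Need 33⁻¹ mod 76. Extended Euclid on (76, 33):
76 = 2×33 + 10
33 = 3×10 + 3
10 = 3×3 + 1
3 = 3×1 + 0
Back-substitute:
1 = 10 − 3·3
1 = −3·33 + 10·10
1 = 10·76 − 23·33
33⁻¹ ≡ 53 (mod 76), so k ≡ 53·57 ≡ 57 (mod 76).
x = 15 + 33·57 = 1896.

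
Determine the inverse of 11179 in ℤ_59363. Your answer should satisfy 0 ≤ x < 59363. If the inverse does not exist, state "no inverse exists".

gcd(59363, 11179) by repeated division:
59363 = 5*11179 + 3468
11179 = 3*3468 + 775
3468 = 4*775 + 368
775 = 2*368 + 39
368 = 9*39 + 17
39 = 2*17 + 5
17 = 3*5 + 2
5 = 2*2 + 1
2 = 2*1 + 0
gcd = 1, so the inverse exists. Back-substitute:
1 = 5 − 2·2
1 = −2·17 + 7·5
1 = 7·39 − 16·17
1 = −16·368 + 151·39
1 = 151·775 − 318·368
1 = −318·3468 + 1423·775
1 = 1423·11179 − 4587·3468
1 = −4587·59363 + 24358·11179
So 11179·24358 ≡ 1 (mod 59363).

24358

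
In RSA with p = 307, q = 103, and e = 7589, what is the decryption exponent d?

φ(n) = (p−1)(q−1) = 306·102 = 31212.
Need d with 7589·d ≡ 1 (mod 31212). Apply the extended Euclidean algorithm:
31212 = 4*7589 + 856
7589 = 8*856 + 741
856 = 1*741 + 115
741 = 6*115 + 51
115 = 2*51 + 13
51 = 3*13 + 12
13 = 1*12 + 1
12 = 12*1 + 0
Back-substitute:
1 = 13 − 12
1 = −51 + 4·13
1 = 4·115 − 9·51
1 = −9·741 + 58·115
1 = 58·856 − 67·741
1 = −67·7589 + 594·856
1 = 594·31212 − 2443·7589
So 7589·(-2443) ≡ 1 (mod 31212), hence d ≡ -2443 ≡ 28769 (mod 31212).

28769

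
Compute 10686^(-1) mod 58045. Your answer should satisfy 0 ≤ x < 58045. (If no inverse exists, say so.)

no inverse exists

Euclidean algorithm on 58045, 10686:
58045 = 5·10686 + 4615
10686 = 2·4615 + 1456
4615 = 3·1456 + 247
1456 = 5·247 + 221
247 = 1·221 + 26
221 = 8·26 + 13
26 = 2·13 + 0
The gcd is 13, not 1, hence no inverse exists.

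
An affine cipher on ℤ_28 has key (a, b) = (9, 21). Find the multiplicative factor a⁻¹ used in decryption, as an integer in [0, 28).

25

gcd(28, 9) by repeated division:
28 = 3×9 + 1
9 = 9×1 + 0
The gcd is 1. Working backward:
1 = 28 − 3·9
Hence 9⁻¹ ≡ -3 ≡ 25 (mod 28).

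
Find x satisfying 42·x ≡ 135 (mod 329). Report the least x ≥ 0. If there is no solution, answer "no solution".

no solution

gcd(42, 329):
329 = 7·42 + 35
42 = 1·35 + 7
35 = 5·7 + 0
gcd = 7, but 7 ∤ 135, so the congruence has no solution.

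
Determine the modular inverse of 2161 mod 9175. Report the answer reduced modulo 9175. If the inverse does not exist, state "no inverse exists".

4216

Apply the Euclidean algorithm to 9175 and 2161:
9175 = 4*2161 + 531
2161 = 4*531 + 37
531 = 14*37 + 13
37 = 2*13 + 11
13 = 1*11 + 2
11 = 5*2 + 1
2 = 2*1 + 0
Since gcd(2161, 9175) = 1, back-substitute to write 1 as a combination:
1 = 11 − 5·2
1 = −5·13 + 6·11
1 = 6·37 − 17·13
1 = −17·531 + 244·37
1 = 244·2161 − 993·531
1 = −993·9175 + 4216·2161
So 2161·4216 ≡ 1 (mod 9175).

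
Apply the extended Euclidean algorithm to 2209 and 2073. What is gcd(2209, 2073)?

1

Euclidean algorithm:
2209 = 1·2073 + 136
2073 = 15·136 + 33
136 = 4·33 + 4
33 = 8·4 + 1
4 = 4·1 + 0
gcd(2209, 2073) = 1.
Working backward:
1 = 33 − 8·4
1 = −8·136 + 33·33
1 = 33·2073 − 503·136
1 = −503·2209 + 536·2073
So 1 = (-503)·2209 + (536)·2073.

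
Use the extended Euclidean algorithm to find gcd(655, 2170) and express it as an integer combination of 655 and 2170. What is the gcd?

5

Apply Euclid's algorithm to 2170 and 655:
2170 = 3×655 + 205
655 = 3×205 + 40
205 = 5×40 + 5
40 = 8×5 + 0
gcd(655, 2170) = 5.
Back-substituting:
5 = 205 − 5·40
5 = −5·655 + 16·205
5 = 16·2170 − 53·655
So 5 = (16)·2170 + (-53)·655.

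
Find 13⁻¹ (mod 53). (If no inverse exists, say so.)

49

Extended Euclidean algorithm:
53 = 4*13 + 1
13 = 13*1 + 0
Since gcd(13, 53) = 1, back-substitute to write 1 as a combination:
1 = 53 − 4·13
Hence 13⁻¹ ≡ -4 ≡ 49 (mod 53).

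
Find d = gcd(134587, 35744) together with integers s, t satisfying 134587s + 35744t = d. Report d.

Euclidean algorithm:
134587 = 3*35744 + 27355
35744 = 1*27355 + 8389
27355 = 3*8389 + 2188
8389 = 3*2188 + 1825
2188 = 1*1825 + 363
1825 = 5*363 + 10
363 = 36*10 + 3
10 = 3*3 + 1
3 = 3*1 + 0
gcd(134587, 35744) = 1.
Express as a combination:
1 = 10 − 3·3
1 = −3·363 + 109·10
1 = 109·1825 − 548·363
1 = −548·2188 + 657·1825
1 = 657·8389 − 2519·2188
1 = −2519·27355 + 8214·8389
1 = 8214·35744 − 10733·27355
1 = −10733·134587 + 40413·35744
So 1 = (-10733)·134587 + (40413)·35744.

1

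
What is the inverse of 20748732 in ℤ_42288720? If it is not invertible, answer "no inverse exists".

no inverse exists

Compute gcd(20748732, 42288720):
42288720 = 2·20748732 + 791256
20748732 = 26·791256 + 176076
791256 = 4·176076 + 86952
176076 = 2·86952 + 2172
86952 = 40·2172 + 72
2172 = 30·72 + 12
72 = 6·12 + 0
The gcd is 12, not 1, hence no inverse exists.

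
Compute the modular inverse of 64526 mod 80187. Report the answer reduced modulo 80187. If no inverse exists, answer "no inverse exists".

39497

Run Euclid on (80187, 64526):
80187 = 1·64526 + 15661
64526 = 4·15661 + 1882
15661 = 8·1882 + 605
1882 = 3·605 + 67
605 = 9·67 + 2
67 = 33·2 + 1
2 = 2·1 + 0
The gcd is 1. Working backward:
1 = 67 − 33·2
1 = −33·605 + 298·67
1 = 298·1882 − 927·605
1 = −927·15661 + 7714·1882
1 = 7714·64526 − 31783·15661
1 = −31783·80187 + 39497·64526
So 64526·39497 ≡ 1 (mod 80187).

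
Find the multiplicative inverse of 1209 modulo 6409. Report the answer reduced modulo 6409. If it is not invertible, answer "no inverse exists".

Compute gcd(1209, 6409):
6409 = 5·1209 + 364
1209 = 3·364 + 117
364 = 3·117 + 13
117 = 9·13 + 0
gcd(1209, 6409) = 13 ≠ 1, so 1209 has no multiplicative inverse modulo 6409.

no inverse exists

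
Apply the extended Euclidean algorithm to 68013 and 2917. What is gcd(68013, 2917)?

Euclidean algorithm:
68013 = 23*2917 + 922
2917 = 3*922 + 151
922 = 6*151 + 16
151 = 9*16 + 7
16 = 2*7 + 2
7 = 3*2 + 1
2 = 2*1 + 0
gcd(68013, 2917) = 1.
Back-substituting:
1 = 7 − 3·2
1 = −3·16 + 7·7
1 = 7·151 − 66·16
1 = −66·922 + 403·151
1 = 403·2917 − 1275·922
1 = −1275·68013 + 29728·2917
So 1 = (-1275)·68013 + (29728)·2917.

1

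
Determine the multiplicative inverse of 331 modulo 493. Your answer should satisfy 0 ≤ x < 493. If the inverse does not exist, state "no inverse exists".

Run Euclid on (493, 331):
493 = 1*331 + 162
331 = 2*162 + 7
162 = 23*7 + 1
7 = 7*1 + 0
Since gcd(331, 493) = 1, back-substitute to write 1 as a combination:
1 = 162 − 23·7
1 = −23·331 + 47·162
1 = 47·493 − 70·331
So 331·(-70) ≡ 1 (mod 493), and -70 ≡ 423 (mod 493).

423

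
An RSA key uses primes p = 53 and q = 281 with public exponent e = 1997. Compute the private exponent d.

φ(n) = (p−1)(q−1) = 52·280 = 14560.
Need d with 1997·d ≡ 1 (mod 14560). Apply the extended Euclidean algorithm:
14560 = 7·1997 + 581
1997 = 3·581 + 254
581 = 2·254 + 73
254 = 3·73 + 35
73 = 2·35 + 3
35 = 11·3 + 2
3 = 1·2 + 1
2 = 2·1 + 0
Back-substitute:
1 = 3 − 2
1 = −35 + 12·3
1 = 12·73 − 25·35
1 = −25·254 + 87·73
1 = 87·581 − 199·254
1 = −199·1997 + 684·581
1 = 684·14560 − 4987·1997
So 1997·(-4987) ≡ 1 (mod 14560), hence d ≡ -4987 ≡ 9573 (mod 14560).

9573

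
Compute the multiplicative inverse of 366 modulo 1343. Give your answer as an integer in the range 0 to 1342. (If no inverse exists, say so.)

Apply the Euclidean algorithm to 1343 and 366:
1343 = 3*366 + 245
366 = 1*245 + 121
245 = 2*121 + 3
121 = 40*3 + 1
3 = 3*1 + 0
The gcd is 1. Working backward:
1 = 121 − 40·3
1 = −40·245 + 81·121
1 = 81·366 − 121·245
1 = −121·1343 + 444·366
So 366·444 ≡ 1 (mod 1343).

444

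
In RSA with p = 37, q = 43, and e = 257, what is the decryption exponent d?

353

φ(n) = (p−1)(q−1) = 36·42 = 1512.
Need d with 257·d ≡ 1 (mod 1512). Apply the extended Euclidean algorithm:
1512 = 5×257 + 227
257 = 1×227 + 30
227 = 7×30 + 17
30 = 1×17 + 13
17 = 1×13 + 4
13 = 3×4 + 1
4 = 4×1 + 0
Back-substitute:
1 = 13 − 3·4
1 = −3·17 + 4·13
1 = 4·30 − 7·17
1 = −7·227 + 53·30
1 = 53·257 − 60·227
1 = −60·1512 + 353·257
So 257·353 ≡ 1 (mod 1512), hence d = 353.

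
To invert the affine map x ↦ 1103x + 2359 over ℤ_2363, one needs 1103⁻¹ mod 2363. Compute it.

1776

Extended Euclidean algorithm:
2363 = 2×1103 + 157
1103 = 7×157 + 4
157 = 39×4 + 1
4 = 4×1 + 0
The gcd is 1. Working backward:
1 = 157 − 39·4
1 = −39·1103 + 274·157
1 = 274·2363 − 587·1103
So 1103·(-587) ≡ 1 (mod 2363), and -587 ≡ 1776 (mod 2363).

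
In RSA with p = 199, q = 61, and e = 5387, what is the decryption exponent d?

φ(n) = (p−1)(q−1) = 198·60 = 11880.
Need d with 5387·d ≡ 1 (mod 11880). Apply the extended Euclidean algorithm:
11880 = 2*5387 + 1106
5387 = 4*1106 + 963
1106 = 1*963 + 143
963 = 6*143 + 105
143 = 1*105 + 38
105 = 2*38 + 29
38 = 1*29 + 9
29 = 3*9 + 2
9 = 4*2 + 1
2 = 2*1 + 0
Back-substitute:
1 = 9 − 4·2
1 = −4·29 + 13·9
1 = 13·38 − 17·29
1 = −17·105 + 47·38
1 = 47·143 − 64·105
1 = −64·963 + 431·143
1 = 431·1106 − 495·963
1 = −495·5387 + 2411·1106
1 = 2411·11880 − 5317·5387
So 5387·(-5317) ≡ 1 (mod 11880), hence d ≡ -5317 ≡ 6563 (mod 11880).

6563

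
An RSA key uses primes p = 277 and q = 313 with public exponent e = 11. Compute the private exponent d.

φ(n) = (p−1)(q−1) = 276·312 = 86112.
Need d with 11·d ≡ 1 (mod 86112). Apply the extended Euclidean algorithm:
86112 = 7828·11 + 4
11 = 2·4 + 3
4 = 1·3 + 1
3 = 3·1 + 0
Back-substitute:
1 = 4 − 3
1 = −11 + 3·4
1 = 3·86112 − 23485·11
So 11·(-23485) ≡ 1 (mod 86112), hence d ≡ -23485 ≡ 62627 (mod 86112).

62627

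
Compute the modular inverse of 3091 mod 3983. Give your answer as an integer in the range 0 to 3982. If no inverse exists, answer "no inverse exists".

Run Euclid on (3983, 3091):
3983 = 1·3091 + 892
3091 = 3·892 + 415
892 = 2·415 + 62
415 = 6·62 + 43
62 = 1·43 + 19
43 = 2·19 + 5
19 = 3·5 + 4
5 = 1·4 + 1
4 = 4·1 + 0
Since gcd(3091, 3983) = 1, back-substitute to write 1 as a combination:
1 = 5 − 4
1 = −19 + 4·5
1 = 4·43 − 9·19
1 = −9·62 + 13·43
1 = 13·415 − 87·62
1 = −87·892 + 187·415
1 = 187·3091 − 648·892
1 = −648·3983 + 835·3091
So 3091·835 ≡ 1 (mod 3983).

835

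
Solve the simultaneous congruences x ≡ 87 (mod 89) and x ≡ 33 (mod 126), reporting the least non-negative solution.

Write x = 87 + 89·k. Then 89·k ≡ 33 − 87 ≡ 72 (mod 126).
Need 89⁻¹ mod 126. Extended Euclid on (126, 89):
126 = 1*89 + 37
89 = 2*37 + 15
37 = 2*15 + 7
15 = 2*7 + 1
7 = 7*1 + 0
Back-substitute:
1 = 15 − 2·7
1 = −2·37 + 5·15
1 = 5·89 − 12·37
1 = −12·126 + 17·89
89⁻¹ ≡ 17 (mod 126), so k ≡ 17·72 ≡ 90 (mod 126).
x = 87 + 89·90 = 8097.

8097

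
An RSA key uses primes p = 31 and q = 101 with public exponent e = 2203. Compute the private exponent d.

1867

φ(n) = (p−1)(q−1) = 30·100 = 3000.
Need d with 2203·d ≡ 1 (mod 3000). Apply the extended Euclidean algorithm:
3000 = 1*2203 + 797
2203 = 2*797 + 609
797 = 1*609 + 188
609 = 3*188 + 45
188 = 4*45 + 8
45 = 5*8 + 5
8 = 1*5 + 3
5 = 1*3 + 2
3 = 1*2 + 1
2 = 2*1 + 0
Back-substitute:
1 = 3 − 2
1 = −5 + 2·3
1 = 2·8 − 3·5
1 = −3·45 + 17·8
1 = 17·188 − 71·45
1 = −71·609 + 230·188
1 = 230·797 − 301·609
1 = −301·2203 + 832·797
1 = 832·3000 − 1133·2203
So 2203·(-1133) ≡ 1 (mod 3000), hence d ≡ -1133 ≡ 1867 (mod 3000).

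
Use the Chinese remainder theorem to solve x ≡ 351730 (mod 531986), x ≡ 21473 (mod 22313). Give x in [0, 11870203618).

3285365280

Write x = 351730 + 531986·k. Then 531986·k ≡ 21473 − 351730 ≡ 4438 (mod 22313).
Need 531986⁻¹ mod 22313. Extended Euclid on (22313, 18787):
22313 = 1×18787 + 3526
18787 = 5×3526 + 1157
3526 = 3×1157 + 55
1157 = 21×55 + 2
55 = 27×2 + 1
2 = 2×1 + 0
Back-substitute:
1 = 55 − 27·2
1 = −27·1157 + 568·55
1 = 568·3526 − 1731·1157
1 = −1731·18787 + 9223·3526
1 = 9223·22313 − 10954·18787
531986⁻¹ ≡ 11359 (mod 22313), so k ≡ 11359·4438 ≡ 6175 (mod 22313).
x = 351730 + 531986·6175 = 3285365280.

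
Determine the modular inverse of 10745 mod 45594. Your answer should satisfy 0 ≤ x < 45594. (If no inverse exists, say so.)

Extended Euclidean algorithm:
45594 = 4×10745 + 2614
10745 = 4×2614 + 289
2614 = 9×289 + 13
289 = 22×13 + 3
13 = 4×3 + 1
3 = 3×1 + 0
gcd = 1, so the inverse exists. Back-substitute:
1 = 13 − 4·3
1 = −4·289 + 89·13
1 = 89·2614 − 805·289
1 = −805·10745 + 3309·2614
1 = 3309·45594 − 14041·10745
Thus 10745·(-14041) ≡ 1 (mod 45594); reducing, -14041 mod 45594 = 31553.

31553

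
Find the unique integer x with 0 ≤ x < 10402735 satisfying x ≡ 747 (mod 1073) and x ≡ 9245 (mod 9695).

Write x = 747 + 1073·k. Then 1073·k ≡ 9245 − 747 ≡ 8498 (mod 9695).
Need 1073⁻¹ mod 9695. Extended Euclid on (9695, 1073):
9695 = 9·1073 + 38
1073 = 28·38 + 9
38 = 4·9 + 2
9 = 4·2 + 1
2 = 2·1 + 0
Back-substitute:
1 = 9 − 4·2
1 = −4·38 + 17·9
1 = 17·1073 − 480·38
1 = −480·9695 + 4337·1073
1073⁻¹ ≡ 4337 (mod 9695), so k ≡ 4337·8498 ≡ 5131 (mod 9695).
x = 747 + 1073·5131 = 5506310.

5506310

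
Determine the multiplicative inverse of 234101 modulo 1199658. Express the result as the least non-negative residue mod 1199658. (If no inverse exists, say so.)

662069

Extended Euclidean algorithm:
1199658 = 5×234101 + 29153
234101 = 8×29153 + 877
29153 = 33×877 + 212
877 = 4×212 + 29
212 = 7×29 + 9
29 = 3×9 + 2
9 = 4×2 + 1
2 = 2×1 + 0
The gcd is 1. Working backward:
1 = 9 − 4·2
1 = −4·29 + 13·9
1 = 13·212 − 95·29
1 = −95·877 + 393·212
1 = 393·29153 − 13064·877
1 = −13064·234101 + 104905·29153
1 = 104905·1199658 − 537589·234101
So 234101·(-537589) ≡ 1 (mod 1199658), and -537589 ≡ 662069 (mod 1199658).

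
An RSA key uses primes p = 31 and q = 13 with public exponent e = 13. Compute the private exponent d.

277

φ(n) = (p−1)(q−1) = 30·12 = 360.
Need d with 13·d ≡ 1 (mod 360). Apply the extended Euclidean algorithm:
360 = 27*13 + 9
13 = 1*9 + 4
9 = 2*4 + 1
4 = 4*1 + 0
Back-substitute:
1 = 9 − 2·4
1 = −2·13 + 3·9
1 = 3·360 − 83·13
So 13·(-83) ≡ 1 (mod 360), hence d ≡ -83 ≡ 277 (mod 360).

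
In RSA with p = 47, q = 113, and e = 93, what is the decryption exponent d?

φ(n) = (p−1)(q−1) = 46·112 = 5152.
Need d with 93·d ≡ 1 (mod 5152). Apply the extended Euclidean algorithm:
5152 = 55×93 + 37
93 = 2×37 + 19
37 = 1×19 + 18
19 = 1×18 + 1
18 = 18×1 + 0
Back-substitute:
1 = 19 − 18
1 = −37 + 2·19
1 = 2·93 − 5·37
1 = −5·5152 + 277·93
So 93·277 ≡ 1 (mod 5152), hence d = 277.

277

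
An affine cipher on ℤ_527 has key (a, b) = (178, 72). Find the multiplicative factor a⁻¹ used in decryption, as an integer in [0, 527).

gcd(527, 178) by repeated division:
527 = 2×178 + 171
178 = 1×171 + 7
171 = 24×7 + 3
7 = 2×3 + 1
3 = 3×1 + 0
gcd = 1, so the inverse exists. Back-substitute:
1 = 7 − 2·3
1 = −2·171 + 49·7
1 = 49·178 − 51·171
1 = −51·527 + 151·178
So 178·151 ≡ 1 (mod 527).

151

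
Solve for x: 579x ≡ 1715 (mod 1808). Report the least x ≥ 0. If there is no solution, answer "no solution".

First find gcd(579, 1808):
1808 = 3×579 + 71
579 = 8×71 + 11
71 = 6×11 + 5
11 = 2×5 + 1
5 = 5×1 + 0
gcd = 1, so a unique solution mod 1808 exists.
Back-substitute for the Bézout coefficients:
1 = 11 − 2·5
1 = −2·71 + 13·11
1 = 13·579 − 106·71
1 = −106·1808 + 331·579
So 579·(331) ≡ 1 (mod 1808), giving 579⁻¹ ≡ 331.
x ≡ 579⁻¹·1715 ≡ 331·1715 ≡ 1761 (mod 1808).

1761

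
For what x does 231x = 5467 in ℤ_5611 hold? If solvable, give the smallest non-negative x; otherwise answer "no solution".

1894

First find gcd(231, 5611):
5611 = 24·231 + 67
231 = 3·67 + 30
67 = 2·30 + 7
30 = 4·7 + 2
7 = 3·2 + 1
2 = 2·1 + 0
gcd = 1, so a unique solution mod 5611 exists.
Back-substitute for the Bézout coefficients:
1 = 7 − 3·2
1 = −3·30 + 13·7
1 = 13·67 − 29·30
1 = −29·231 + 100·67
1 = 100·5611 − 2429·231
So 231·(-2429) ≡ 1 (mod 5611), giving 231⁻¹ ≡ 3182.
x ≡ 231⁻¹·5467 ≡ 3182·5467 ≡ 1894 (mod 5611).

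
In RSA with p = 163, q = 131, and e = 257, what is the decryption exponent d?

φ(n) = (p−1)(q−1) = 162·130 = 21060.
Need d with 257·d ≡ 1 (mod 21060). Apply the extended Euclidean algorithm:
21060 = 81×257 + 243
257 = 1×243 + 14
243 = 17×14 + 5
14 = 2×5 + 4
5 = 1×4 + 1
4 = 4×1 + 0
Back-substitute:
1 = 5 − 4
1 = −14 + 3·5
1 = 3·243 − 52·14
1 = −52·257 + 55·243
1 = 55·21060 − 4507·257
So 257·(-4507) ≡ 1 (mod 21060), hence d ≡ -4507 ≡ 16553 (mod 21060).

16553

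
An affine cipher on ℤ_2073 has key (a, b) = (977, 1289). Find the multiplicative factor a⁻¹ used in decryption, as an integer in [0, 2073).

Apply the Euclidean algorithm to 2073 and 977:
2073 = 2*977 + 119
977 = 8*119 + 25
119 = 4*25 + 19
25 = 1*19 + 6
19 = 3*6 + 1
6 = 6*1 + 0
Since gcd(977, 2073) = 1, back-substitute to write 1 as a combination:
1 = 19 − 3·6
1 = −3·25 + 4·19
1 = 4·119 − 19·25
1 = −19·977 + 156·119
1 = 156·2073 − 331·977
Hence 977⁻¹ ≡ -331 ≡ 1742 (mod 2073).

1742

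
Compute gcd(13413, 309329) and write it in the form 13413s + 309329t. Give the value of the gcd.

1

Euclidean algorithm:
309329 = 23×13413 + 830
13413 = 16×830 + 133
830 = 6×133 + 32
133 = 4×32 + 5
32 = 6×5 + 2
5 = 2×2 + 1
2 = 2×1 + 0
gcd(13413, 309329) = 1.
Working backward:
1 = 5 − 2·2
1 = −2·32 + 13·5
1 = 13·133 − 54·32
1 = −54·830 + 337·133
1 = 337·13413 − 5446·830
1 = −5446·309329 + 125595·13413
So 1 = (-5446)·309329 + (125595)·13413.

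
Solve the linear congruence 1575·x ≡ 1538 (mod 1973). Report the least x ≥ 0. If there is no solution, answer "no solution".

First find gcd(1575, 1973):
1973 = 1·1575 + 398
1575 = 3·398 + 381
398 = 1·381 + 17
381 = 22·17 + 7
17 = 2·7 + 3
7 = 2·3 + 1
3 = 3·1 + 0
gcd = 1, so a unique solution mod 1973 exists.
Back-substitute for the Bézout coefficients:
1 = 7 − 2·3
1 = −2·17 + 5·7
1 = 5·381 − 112·17
1 = −112·398 + 117·381
1 = 117·1575 − 463·398
1 = −463·1973 + 580·1575
So 1575·(580) ≡ 1 (mod 1973), giving 1575⁻¹ ≡ 580.
x ≡ 1575⁻¹·1538 ≡ 580·1538 ≡ 244 (mod 1973).

244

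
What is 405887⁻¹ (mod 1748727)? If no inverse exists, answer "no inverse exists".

577973

Run Euclid on (1748727, 405887):
1748727 = 4*405887 + 125179
405887 = 3*125179 + 30350
125179 = 4*30350 + 3779
30350 = 8*3779 + 118
3779 = 32*118 + 3
118 = 39*3 + 1
3 = 3*1 + 0
Since gcd(405887, 1748727) = 1, back-substitute to write 1 as a combination:
1 = 118 − 39·3
1 = −39·3779 + 1249·118
1 = 1249·30350 − 10031·3779
1 = −10031·125179 + 41373·30350
1 = 41373·405887 − 134150·125179
1 = −134150·1748727 + 577973·405887
So 405887·577973 ≡ 1 (mod 1748727).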